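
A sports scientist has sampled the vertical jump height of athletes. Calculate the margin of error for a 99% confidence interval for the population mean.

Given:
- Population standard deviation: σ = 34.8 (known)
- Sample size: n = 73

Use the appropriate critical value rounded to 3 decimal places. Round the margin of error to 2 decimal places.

The population standard deviation σ is known, so use the z-interval margin of error formula.

For 99% confidence, z* = 2.576 (from standard normal table)

Margin of error formula for z-interval: E = z* × σ/√n

E = 2.576 × 34.8/√73
  = 2.576 × 4.073032
  = 10.4921

Rounded to 2 decimal places:

10.49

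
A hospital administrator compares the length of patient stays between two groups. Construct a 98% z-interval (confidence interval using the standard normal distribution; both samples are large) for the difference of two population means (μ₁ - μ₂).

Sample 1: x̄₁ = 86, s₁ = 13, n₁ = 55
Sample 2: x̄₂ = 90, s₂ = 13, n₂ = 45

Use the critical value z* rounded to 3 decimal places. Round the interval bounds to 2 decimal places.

Both samples are large (n₁ = 55 ≥ 30, n₂ = 45 ≥ 30), so a z-interval for the difference of means applies.

Point estimate: x̄₁ - x̄₂ = 86 - 90 = -4

Standard error: SE = √(s₁²/n₁ + s₂²/n₂)
= √(13²/55 + 13²/45)
= √(3.072727 + 3.755556)
= 2.613098

For 98% confidence, z* = 2.326 (from standard normal table)
Margin of error: E = z* × SE = 2.326 × 2.613098 = 6.0781

Z-interval: (x̄₁ - x̄₂) ± E = -4 ± 6.0781 = (-10.0781, 2.0781)

Rounded to 2 decimal places:

(-10.08, 2.08)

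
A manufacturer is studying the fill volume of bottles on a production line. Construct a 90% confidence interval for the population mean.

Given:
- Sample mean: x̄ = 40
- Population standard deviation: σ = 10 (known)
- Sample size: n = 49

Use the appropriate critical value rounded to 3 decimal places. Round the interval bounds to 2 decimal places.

The population standard deviation σ is known, so use a z-interval (standard normal critical value).

For 90% confidence, z* = 1.645 (from standard normal table)

Standard error: SE = σ/√n = 10/√49 = 1.428571

Margin of error: E = z* × SE = 1.645 × 1.428571 = 2.3500

Z-interval: x̄ ± E = 40 ± 2.3500 = (37.6500, 42.3500)

Rounded to 2 decimal places:

(37.65, 42.35)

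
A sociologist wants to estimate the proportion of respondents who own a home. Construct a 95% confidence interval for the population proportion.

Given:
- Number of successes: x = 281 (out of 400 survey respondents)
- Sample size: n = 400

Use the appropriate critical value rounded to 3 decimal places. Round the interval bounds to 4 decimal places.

Sample proportion: p̂ = 281/400 = 0.702500

Check conditions for normal approximation:
  np̂ = 281 ≥ 10 ✓
  n(1-p̂) = 119 ≥ 10 ✓

The sample is large enough, so use a z-interval (normal approximation) for the proportion.

For 95% confidence, z* = 1.96 (from standard normal table)

Standard error: SE = √(p̂(1-p̂)/n) = √(0.702500×0.297500/400) = 0.02285792

Margin of error: E = z* × SE = 1.96 × 0.02285792 = 0.044802

Z-interval: p̂ ± E = 0.702500 ± 0.044802 = (0.657698, 0.747302)

Rounded to 4 decimal places:

(0.6577, 0.7473)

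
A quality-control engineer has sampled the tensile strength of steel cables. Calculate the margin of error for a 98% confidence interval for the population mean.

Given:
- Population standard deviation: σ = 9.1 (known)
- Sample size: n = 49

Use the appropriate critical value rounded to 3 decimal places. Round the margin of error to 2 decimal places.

The population standard deviation σ is known, so use the z-interval margin of error formula.

For 98% confidence, z* = 2.326 (from standard normal table)

Margin of error formula for z-interval: E = z* × σ/√n

E = 2.326 × 9.1/√49
  = 2.326 × 1.300000
  = 3.0238

Rounded to 2 decimal places:

3.02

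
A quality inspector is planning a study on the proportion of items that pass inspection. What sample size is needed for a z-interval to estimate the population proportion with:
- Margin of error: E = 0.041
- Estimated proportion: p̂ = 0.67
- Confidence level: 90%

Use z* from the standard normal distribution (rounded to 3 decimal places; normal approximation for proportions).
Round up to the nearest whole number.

Using z* for proportion z-interval (normal approximation).

For 90% confidence, z* = 1.645 (from standard normal table)

Sample size formula for proportion z-interval: n = z*²p̂(1-p̂)/E²

n = 1.645² × 0.67 × 0.33 / 0.041²
  = 2.706025 × 0.2211 / 0.001681
  = 355.9204

Round up to the nearest whole number: n = 356

356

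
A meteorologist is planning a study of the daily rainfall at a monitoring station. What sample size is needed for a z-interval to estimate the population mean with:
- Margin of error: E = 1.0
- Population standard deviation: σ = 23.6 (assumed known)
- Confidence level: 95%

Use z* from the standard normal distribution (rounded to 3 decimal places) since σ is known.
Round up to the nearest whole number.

Using z* since population σ is known (z-interval formula).

For 95% confidence, z* = 1.96 (from standard normal table)

Sample size formula for z-interval: n = (z*σ/E)²

n = (1.96 × 23.6 / 1.0)²
  = (46.256000)²
  = 2139.6175

Round up to the nearest whole number: n = 2140

2140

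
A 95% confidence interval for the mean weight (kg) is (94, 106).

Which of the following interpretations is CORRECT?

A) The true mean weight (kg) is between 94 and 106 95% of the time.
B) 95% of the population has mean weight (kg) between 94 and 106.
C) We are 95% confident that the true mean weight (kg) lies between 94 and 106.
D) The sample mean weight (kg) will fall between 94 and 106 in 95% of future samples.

A confidence interval represents our confidence in the procedure, not a probability statement about the parameter.

Key concept: If we repeated this sampling process many times and computed a 95% CI each time, about 95% of those intervals would contain the true population parameter.

For this specific interval (94, 106):
- Midpoint (point estimate): 100
- Margin of error: 6

The correct interpretation is the one stating confidence that the true parameter lies in the interval — option C.

C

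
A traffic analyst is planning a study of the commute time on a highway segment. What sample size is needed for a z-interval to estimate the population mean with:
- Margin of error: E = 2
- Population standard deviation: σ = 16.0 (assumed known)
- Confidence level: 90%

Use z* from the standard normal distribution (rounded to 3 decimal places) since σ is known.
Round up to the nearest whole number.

Using z* since population σ is known (z-interval formula).

For 90% confidence, z* = 1.645 (from standard normal table)

Sample size formula for z-interval: n = (z*σ/E)²

n = (1.645 × 16.0 / 2)²
  = (13.160000)²
  = 173.1856

Round up to the nearest whole number: n = 174

174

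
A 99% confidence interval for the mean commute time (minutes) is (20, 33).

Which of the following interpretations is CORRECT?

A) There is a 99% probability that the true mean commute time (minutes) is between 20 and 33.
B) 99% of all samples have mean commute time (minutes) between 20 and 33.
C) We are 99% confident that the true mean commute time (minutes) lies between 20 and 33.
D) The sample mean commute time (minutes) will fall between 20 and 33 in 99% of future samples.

A confidence interval represents our confidence in the procedure, not a probability statement about the parameter.

Key concept: If we repeated this sampling process many times and computed a 99% CI each time, about 99% of those intervals would contain the true population parameter.

For this specific interval (20, 33):
- Midpoint (point estimate): 26.5
- Margin of error: 6.5

The correct interpretation is the one stating confidence that the true parameter lies in the interval — option C.

C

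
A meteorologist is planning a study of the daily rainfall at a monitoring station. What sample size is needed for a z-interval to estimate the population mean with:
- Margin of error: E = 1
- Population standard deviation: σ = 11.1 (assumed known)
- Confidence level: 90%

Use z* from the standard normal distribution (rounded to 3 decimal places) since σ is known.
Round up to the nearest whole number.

Using z* since population σ is known (z-interval formula).

For 90% confidence, z* = 1.645 (from standard normal table)

Sample size formula for z-interval: n = (z*σ/E)²

n = (1.645 × 11.1 / 1)²
  = (18.259500)²
  = 333.4093

Round up to the nearest whole number: n = 334

334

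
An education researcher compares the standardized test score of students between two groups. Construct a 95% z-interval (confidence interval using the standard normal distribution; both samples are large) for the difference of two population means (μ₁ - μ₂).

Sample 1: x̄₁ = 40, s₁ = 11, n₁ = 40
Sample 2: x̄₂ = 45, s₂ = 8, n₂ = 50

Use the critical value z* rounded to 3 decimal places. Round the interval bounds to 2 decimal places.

Both samples are large (n₁ = 40 ≥ 30, n₂ = 50 ≥ 30), so a z-interval for the difference of means applies.

Point estimate: x̄₁ - x̄₂ = 40 - 45 = -5

Standard error: SE = √(s₁²/n₁ + s₂²/n₂)
= √(11²/40 + 8²/50)
= √(3.025000 + 1.280000)
= 2.074849

For 95% confidence, z* = 1.96 (from standard normal table)
Margin of error: E = z* × SE = 1.96 × 2.074849 = 4.0667

Z-interval: (x̄₁ - x̄₂) ± E = -5 ± 4.0667 = (-9.0667, -0.9333)

Rounded to 2 decimal places:

(-9.07, -0.93)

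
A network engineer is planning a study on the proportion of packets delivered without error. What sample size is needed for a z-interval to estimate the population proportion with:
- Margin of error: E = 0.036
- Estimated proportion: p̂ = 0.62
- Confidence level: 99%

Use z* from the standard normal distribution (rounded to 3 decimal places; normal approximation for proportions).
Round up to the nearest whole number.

Using z* for proportion z-interval (normal approximation).

For 99% confidence, z* = 2.576 (from standard normal table)

Sample size formula for proportion z-interval: n = z*²p̂(1-p̂)/E²

n = 2.576² × 0.62 × 0.38 / 0.036²
  = 6.635776 × 0.2356 / 0.001296
  = 1206.3185

Round up to the nearest whole number: n = 1207

1207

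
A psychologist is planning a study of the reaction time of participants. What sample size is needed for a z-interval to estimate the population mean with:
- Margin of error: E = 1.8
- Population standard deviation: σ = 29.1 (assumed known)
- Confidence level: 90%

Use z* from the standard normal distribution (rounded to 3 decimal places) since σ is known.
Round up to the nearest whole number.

Using z* since population σ is known (z-interval formula).

For 90% confidence, z* = 1.645 (from standard normal table)

Sample size formula for z-interval: n = (z*σ/E)²

n = (1.645 × 29.1 / 1.8)²
  = (26.594167)²
  = 707.2497

Round up to the nearest whole number: n = 708

708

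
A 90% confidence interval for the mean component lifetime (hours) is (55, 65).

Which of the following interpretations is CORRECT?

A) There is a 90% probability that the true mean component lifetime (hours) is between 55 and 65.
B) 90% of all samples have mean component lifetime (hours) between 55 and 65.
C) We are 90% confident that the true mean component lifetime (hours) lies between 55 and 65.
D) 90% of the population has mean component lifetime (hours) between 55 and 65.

A confidence interval represents our confidence in the procedure, not a probability statement about the parameter.

Key concept: If we repeated this sampling process many times and computed a 90% CI each time, about 90% of those intervals would contain the true population parameter.

For this specific interval (55, 65):
- Midpoint (point estimate): 60
- Margin of error: 5

The correct interpretation is the one stating confidence that the true parameter lies in the interval — option C.

C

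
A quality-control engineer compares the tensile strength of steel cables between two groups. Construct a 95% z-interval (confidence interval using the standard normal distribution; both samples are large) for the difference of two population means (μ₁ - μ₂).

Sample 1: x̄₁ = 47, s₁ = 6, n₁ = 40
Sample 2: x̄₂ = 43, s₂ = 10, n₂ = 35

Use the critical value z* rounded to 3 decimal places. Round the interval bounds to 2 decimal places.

Both samples are large (n₁ = 40 ≥ 30, n₂ = 35 ≥ 30), so a z-interval for the difference of means applies.

Point estimate: x̄₁ - x̄₂ = 47 - 43 = 4

Standard error: SE = √(s₁²/n₁ + s₂²/n₂)
= √(6²/40 + 10²/35)
= √(0.900000 + 2.857143)
= 1.938335

For 95% confidence, z* = 1.96 (from standard normal table)
Margin of error: E = z* × SE = 1.96 × 1.938335 = 3.7991

Z-interval: (x̄₁ - x̄₂) ± E = 4 ± 3.7991 = (0.2009, 7.7991)

Rounded to 2 decimal places:

(0.20, 7.80)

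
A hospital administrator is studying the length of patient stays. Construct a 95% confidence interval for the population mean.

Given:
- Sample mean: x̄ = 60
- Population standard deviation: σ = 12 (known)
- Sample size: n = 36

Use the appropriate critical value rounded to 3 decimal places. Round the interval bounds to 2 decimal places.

The population standard deviation σ is known, so use a z-interval (standard normal critical value).

For 95% confidence, z* = 1.96 (from standard normal table)

Standard error: SE = σ/√n = 12/√36 = 2.000000

Margin of error: E = z* × SE = 1.96 × 2.000000 = 3.9200

Z-interval: x̄ ± E = 60 ± 3.9200 = (56.0800, 63.9200)

Rounded to 2 decimal places:

(56.08, 63.92)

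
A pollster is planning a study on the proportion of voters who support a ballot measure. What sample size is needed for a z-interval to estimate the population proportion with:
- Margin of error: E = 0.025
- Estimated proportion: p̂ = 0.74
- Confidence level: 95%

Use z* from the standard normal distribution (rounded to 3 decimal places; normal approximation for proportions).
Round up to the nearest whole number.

Using z* for proportion z-interval (normal approximation).

For 95% confidence, z* = 1.96 (from standard normal table)

Sample size formula for proportion z-interval: n = z*²p̂(1-p̂)/E²

n = 1.96² × 0.74 × 0.26 / 0.025²
  = 3.8416 × 0.1924 / 0.000625
  = 1182.5981

Round up to the nearest whole number: n = 1183

1183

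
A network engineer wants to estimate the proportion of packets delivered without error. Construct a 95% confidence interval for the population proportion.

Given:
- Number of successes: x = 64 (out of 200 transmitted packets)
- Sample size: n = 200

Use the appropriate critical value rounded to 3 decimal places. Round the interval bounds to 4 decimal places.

Sample proportion: p̂ = 64/200 = 0.3200000

Check conditions for normal approximation:
  np̂ = 64 ≥ 10 ✓
  n(1-p̂) = 136 ≥ 10 ✓

The sample is large enough, so use a z-interval (normal approximation) for the proportion.

For 95% confidence, z* = 1.96 (from standard normal table)

Standard error: SE = √(p̂(1-p̂)/n) = √(0.3200000×0.6800000/200) = 0.032984845

Margin of error: E = z* × SE = 1.96 × 0.032984845 = 0.0646503

Z-interval: p̂ ± E = 0.3200000 ± 0.0646503 = (0.2553497, 0.3846503)

Rounded to 4 decimal places:

(0.2553, 0.3847)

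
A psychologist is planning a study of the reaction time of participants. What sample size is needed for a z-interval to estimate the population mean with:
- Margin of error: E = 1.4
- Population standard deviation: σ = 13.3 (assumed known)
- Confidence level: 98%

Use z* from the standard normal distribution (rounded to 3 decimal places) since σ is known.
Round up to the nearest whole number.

Using z* since population σ is known (z-interval formula).

For 98% confidence, z* = 2.326 (from standard normal table)

Sample size formula for z-interval: n = (z*σ/E)²

n = (2.326 × 13.3 / 1.4)²
  = (22.097000)²
  = 488.2774

Round up to the nearest whole number: n = 489

489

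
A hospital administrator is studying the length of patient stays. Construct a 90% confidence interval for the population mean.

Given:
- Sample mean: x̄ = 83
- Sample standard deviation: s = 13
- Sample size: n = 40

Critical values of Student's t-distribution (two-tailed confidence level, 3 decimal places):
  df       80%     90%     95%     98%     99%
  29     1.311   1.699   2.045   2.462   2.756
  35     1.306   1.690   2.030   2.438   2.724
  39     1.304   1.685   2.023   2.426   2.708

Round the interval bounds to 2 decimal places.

The population standard deviation σ is unknown (only the sample standard deviation s is given), so use a t-interval with df = n - 1 = 40 - 1 = 39.

For 90% confidence with df = 39, t* = 1.685 (from t-table)

Standard error: SE = s/√n = 13/√40 = 2.055480

Margin of error: E = t* × SE = 1.685 × 2.055480 = 3.4635

T-interval: x̄ ± E = 83 ± 3.4635 = (79.5365, 86.4635)

Rounded to 2 decimal places:

(79.54, 86.46)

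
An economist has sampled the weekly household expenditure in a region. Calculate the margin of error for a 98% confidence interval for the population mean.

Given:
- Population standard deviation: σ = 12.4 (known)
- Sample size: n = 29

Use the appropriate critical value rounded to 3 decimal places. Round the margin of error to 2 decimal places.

The population standard deviation σ is known, so use the z-interval margin of error formula.

For 98% confidence, z* = 2.326 (from standard normal table)

Margin of error formula for z-interval: E = z* × σ/√n

E = 2.326 × 12.4/√29
  = 2.326 × 2.302622
  = 5.3559

Rounded to 2 decimal places:

5.36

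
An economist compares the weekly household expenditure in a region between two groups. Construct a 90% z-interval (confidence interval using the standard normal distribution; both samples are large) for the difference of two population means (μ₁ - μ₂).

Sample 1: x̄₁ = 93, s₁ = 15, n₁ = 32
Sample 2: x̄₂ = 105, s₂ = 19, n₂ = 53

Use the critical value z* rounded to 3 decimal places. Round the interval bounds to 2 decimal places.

Both samples are large (n₁ = 32 ≥ 30, n₂ = 53 ≥ 30), so a z-interval for the difference of means applies.

Point estimate: x̄₁ - x̄₂ = 93 - 105 = -12

Standard error: SE = √(s₁²/n₁ + s₂²/n₂)
= √(15²/32 + 19²/53)
= √(7.031250 + 6.811321)
= 3.720561

For 90% confidence, z* = 1.645 (from standard normal table)
Margin of error: E = z* × SE = 1.645 × 3.720561 = 6.1203

Z-interval: (x̄₁ - x̄₂) ± E = -12 ± 6.1203 = (-18.1203, -5.8797)

Rounded to 2 decimal places:

(-18.12, -5.88)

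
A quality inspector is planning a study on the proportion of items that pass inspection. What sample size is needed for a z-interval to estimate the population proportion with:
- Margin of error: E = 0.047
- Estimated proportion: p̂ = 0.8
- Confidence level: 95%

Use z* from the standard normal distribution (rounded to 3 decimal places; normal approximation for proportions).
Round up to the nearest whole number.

Using z* for proportion z-interval (normal approximation).

For 95% confidence, z* = 1.96 (from standard normal table)

Sample size formula for proportion z-interval: n = z*²p̂(1-p̂)/E²

n = 1.96² × 0.8 × 0.2 / 0.047²
  = 3.8416 × 0.16 / 0.002209
  = 278.2508

Round up to the nearest whole number: n = 279

279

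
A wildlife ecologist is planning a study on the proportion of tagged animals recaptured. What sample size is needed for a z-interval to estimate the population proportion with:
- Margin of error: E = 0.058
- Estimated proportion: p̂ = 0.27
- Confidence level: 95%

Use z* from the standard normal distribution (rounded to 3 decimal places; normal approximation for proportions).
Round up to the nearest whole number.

Using z* for proportion z-interval (normal approximation).

For 95% confidence, z* = 1.96 (from standard normal table)

Sample size formula for proportion z-interval: n = z*²p̂(1-p̂)/E²

n = 1.96² × 0.27 × 0.73 / 0.058²
  = 3.8416 × 0.1971 / 0.003364
  = 225.0830

Round up to the nearest whole number: n = 226

226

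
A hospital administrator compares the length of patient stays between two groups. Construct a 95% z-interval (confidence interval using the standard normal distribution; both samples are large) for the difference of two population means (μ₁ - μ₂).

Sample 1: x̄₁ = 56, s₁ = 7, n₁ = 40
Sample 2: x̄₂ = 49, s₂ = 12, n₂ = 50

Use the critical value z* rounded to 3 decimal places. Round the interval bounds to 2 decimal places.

Both samples are large (n₁ = 40 ≥ 30, n₂ = 50 ≥ 30), so a z-interval for the difference of means applies.

Point estimate: x̄₁ - x̄₂ = 56 - 49 = 7

Standard error: SE = √(s₁²/n₁ + s₂²/n₂)
= √(7²/40 + 12²/50)
= √(1.225000 + 2.880000)
= 2.026080

For 95% confidence, z* = 1.96 (from standard normal table)
Margin of error: E = z* × SE = 1.96 × 2.026080 = 3.9711

Z-interval: (x̄₁ - x̄₂) ± E = 7 ± 3.9711 = (3.0289, 10.9711)

Rounded to 2 decimal places:

(3.03, 10.97)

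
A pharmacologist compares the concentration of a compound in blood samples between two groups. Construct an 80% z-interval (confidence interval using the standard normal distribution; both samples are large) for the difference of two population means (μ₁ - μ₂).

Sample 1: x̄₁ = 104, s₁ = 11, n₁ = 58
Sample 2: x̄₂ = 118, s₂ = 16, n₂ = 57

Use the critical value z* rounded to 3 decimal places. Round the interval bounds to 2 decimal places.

Both samples are large (n₁ = 58 ≥ 30, n₂ = 57 ≥ 30), so a z-interval for the difference of means applies.

Point estimate: x̄₁ - x̄₂ = 104 - 118 = -14

Standard error: SE = √(s₁²/n₁ + s₂²/n₂)
= √(11²/58 + 16²/57)
= √(2.086207 + 4.491228)
= 2.564651

For 80% confidence, z* = 1.282 (from standard normal table)
Margin of error: E = z* × SE = 1.282 × 2.564651 = 3.2879

Z-interval: (x̄₁ - x̄₂) ± E = -14 ± 3.2879 = (-17.2879, -10.7121)

Rounded to 2 decimal places:

(-17.29, -10.71)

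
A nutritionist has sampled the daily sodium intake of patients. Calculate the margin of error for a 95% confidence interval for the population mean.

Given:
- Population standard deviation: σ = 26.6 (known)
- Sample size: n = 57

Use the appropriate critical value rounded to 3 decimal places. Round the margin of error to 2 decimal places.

The population standard deviation σ is known, so use the z-interval margin of error formula.

For 95% confidence, z* = 1.96 (from standard normal table)

Margin of error formula for z-interval: E = z* × σ/√n

E = 1.96 × 26.6/√57
  = 1.96 × 3.523256
  = 6.9056

Rounded to 2 decimal places:

6.91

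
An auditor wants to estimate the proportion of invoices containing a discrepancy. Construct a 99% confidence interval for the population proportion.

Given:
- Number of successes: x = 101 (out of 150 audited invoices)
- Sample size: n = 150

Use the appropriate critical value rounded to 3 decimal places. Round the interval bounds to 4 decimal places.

Sample proportion: p̂ = 101/150 = 0.673333

Check conditions for normal approximation:
  np̂ = 101 ≥ 10 ✓
  n(1-p̂) = 49 ≥ 10 ✓

The sample is large enough, so use a z-interval (normal approximation) for the proportion.

For 99% confidence, z* = 2.576 (from standard normal table)

Standard error: SE = √(p̂(1-p̂)/n) = √(0.673333×0.326667/150) = 0.03829322

Margin of error: E = z* × SE = 2.576 × 0.03829322 = 0.098643

Z-interval: p̂ ± E = 0.673333 ± 0.098643 = (0.574690, 0.771977)

Rounded to 4 decimal places:

(0.5747, 0.7720)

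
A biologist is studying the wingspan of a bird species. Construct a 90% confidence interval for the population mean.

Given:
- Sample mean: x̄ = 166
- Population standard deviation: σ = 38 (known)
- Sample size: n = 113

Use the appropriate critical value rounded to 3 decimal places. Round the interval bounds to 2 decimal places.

The population standard deviation σ is known, so use a z-interval (standard normal critical value).

For 90% confidence, z* = 1.645 (from standard normal table)

Standard error: SE = σ/√n = 38/√113 = 3.574739

Margin of error: E = z* × SE = 1.645 × 3.574739 = 5.8804

Z-interval: x̄ ± E = 166 ± 5.8804 = (160.1196, 171.8804)

Rounded to 2 decimal places:

(160.12, 171.88)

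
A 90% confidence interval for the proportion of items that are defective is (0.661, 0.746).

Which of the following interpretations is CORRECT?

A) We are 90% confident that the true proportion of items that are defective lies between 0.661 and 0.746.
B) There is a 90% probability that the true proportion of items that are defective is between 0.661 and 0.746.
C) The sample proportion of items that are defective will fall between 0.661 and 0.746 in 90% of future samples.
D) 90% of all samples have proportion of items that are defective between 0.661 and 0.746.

A confidence interval represents our confidence in the procedure, not a probability statement about the parameter.

Key concept: If we repeated this sampling process many times and computed a 90% CI each time, about 90% of those intervals would contain the true population parameter.

For this specific interval (0.661, 0.746):
- Midpoint (point estimate): 0.7035
- Margin of error: 0.0425

The correct interpretation is the one stating confidence that the true parameter lies in the interval — option A.

A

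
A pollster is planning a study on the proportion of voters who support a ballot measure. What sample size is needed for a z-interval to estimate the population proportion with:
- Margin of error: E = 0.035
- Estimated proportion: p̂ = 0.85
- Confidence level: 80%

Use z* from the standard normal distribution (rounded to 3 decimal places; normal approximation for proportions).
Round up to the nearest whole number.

Using z* for proportion z-interval (normal approximation).

For 80% confidence, z* = 1.282 (from standard normal table)

Sample size formula for proportion z-interval: n = z*²p̂(1-p̂)/E²

n = 1.282² × 0.85 × 0.15 / 0.035²
  = 1.643524 × 0.1275 / 0.001225
  = 171.0607

Round up to the nearest whole number: n = 172

172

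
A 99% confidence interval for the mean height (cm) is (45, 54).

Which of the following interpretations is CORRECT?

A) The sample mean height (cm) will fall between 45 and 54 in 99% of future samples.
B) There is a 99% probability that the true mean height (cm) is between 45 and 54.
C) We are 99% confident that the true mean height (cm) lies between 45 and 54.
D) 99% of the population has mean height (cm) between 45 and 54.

A confidence interval represents our confidence in the procedure, not a probability statement about the parameter.

Key concept: If we repeated this sampling process many times and computed a 99% CI each time, about 99% of those intervals would contain the true population parameter.

For this specific interval (45, 54):
- Midpoint (point estimate): 49.5
- Margin of error: 4.5

The correct interpretation is the one stating confidence that the true parameter lies in the interval — option C.

C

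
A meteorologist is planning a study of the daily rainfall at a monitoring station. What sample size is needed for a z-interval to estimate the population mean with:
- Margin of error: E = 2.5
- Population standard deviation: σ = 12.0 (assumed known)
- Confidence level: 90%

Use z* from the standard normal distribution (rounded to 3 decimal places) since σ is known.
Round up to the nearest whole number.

Using z* since population σ is known (z-interval formula).

For 90% confidence, z* = 1.645 (from standard normal table)

Sample size formula for z-interval: n = (z*σ/E)²

n = (1.645 × 12.0 / 2.5)²
  = (7.896000)²
  = 62.3468

Round up to the nearest whole number: n = 63

63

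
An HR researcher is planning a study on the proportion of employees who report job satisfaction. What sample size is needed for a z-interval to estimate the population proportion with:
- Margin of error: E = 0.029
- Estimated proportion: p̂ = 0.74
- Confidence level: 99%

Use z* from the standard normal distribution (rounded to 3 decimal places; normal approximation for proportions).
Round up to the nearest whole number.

Using z* for proportion z-interval (normal approximation).

For 99% confidence, z* = 2.576 (from standard normal table)

Sample size formula for proportion z-interval: n = z*²p̂(1-p̂)/E²

n = 2.576² × 0.74 × 0.26 / 0.029²
  = 6.635776 × 0.1924 / 0.000841
  = 1518.1014

Round up to the nearest whole number: n = 1519

1519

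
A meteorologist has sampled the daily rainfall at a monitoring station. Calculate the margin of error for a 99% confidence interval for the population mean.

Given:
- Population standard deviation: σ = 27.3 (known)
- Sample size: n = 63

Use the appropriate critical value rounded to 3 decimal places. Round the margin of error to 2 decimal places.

The population standard deviation σ is known, so use the z-interval margin of error formula.

For 99% confidence, z* = 2.576 (from standard normal table)

Margin of error formula for z-interval: E = z* × σ/√n

E = 2.576 × 27.3/√63
  = 2.576 × 3.439477
  = 8.8601

Rounded to 2 decimal places:

8.86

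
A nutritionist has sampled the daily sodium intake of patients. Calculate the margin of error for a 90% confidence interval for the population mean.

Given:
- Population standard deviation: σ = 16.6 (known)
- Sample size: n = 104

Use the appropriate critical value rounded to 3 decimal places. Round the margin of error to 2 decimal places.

The population standard deviation σ is known, so use the z-interval margin of error formula.

For 90% confidence, z* = 1.645 (from standard normal table)

Margin of error formula for z-interval: E = z* × σ/√n

E = 1.645 × 16.6/√104
  = 1.645 × 1.627764
  = 2.6777

Rounded to 2 decimal places:

2.68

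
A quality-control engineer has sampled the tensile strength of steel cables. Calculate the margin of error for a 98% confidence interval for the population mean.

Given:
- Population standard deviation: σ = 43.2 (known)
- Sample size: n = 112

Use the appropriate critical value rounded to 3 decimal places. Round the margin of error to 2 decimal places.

The population standard deviation σ is known, so use the z-interval margin of error formula.

For 98% confidence, z* = 2.326 (from standard normal table)

Margin of error formula for z-interval: E = z* × σ/√n

E = 2.326 × 43.2/√112
  = 2.326 × 4.082016
  = 9.4948

Rounded to 2 decimal places:

9.49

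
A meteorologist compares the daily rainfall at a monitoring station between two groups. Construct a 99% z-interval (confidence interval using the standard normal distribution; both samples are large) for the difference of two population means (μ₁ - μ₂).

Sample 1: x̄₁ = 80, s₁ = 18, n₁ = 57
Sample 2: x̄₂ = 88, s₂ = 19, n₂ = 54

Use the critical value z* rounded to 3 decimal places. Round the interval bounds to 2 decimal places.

Both samples are large (n₁ = 57 ≥ 30, n₂ = 54 ≥ 30), so a z-interval for the difference of means applies.

Point estimate: x̄₁ - x̄₂ = 80 - 88 = -8

Standard error: SE = √(s₁²/n₁ + s₂²/n₂)
= √(18²/57 + 19²/54)
= √(5.684211 + 6.685185)
= 3.517015

For 99% confidence, z* = 2.576 (from standard normal table)
Margin of error: E = z* × SE = 2.576 × 3.517015 = 9.0598

Z-interval: (x̄₁ - x̄₂) ± E = -8 ± 9.0598 = (-17.0598, 1.0598)

Rounded to 2 decimal places:

(-17.06, 1.06)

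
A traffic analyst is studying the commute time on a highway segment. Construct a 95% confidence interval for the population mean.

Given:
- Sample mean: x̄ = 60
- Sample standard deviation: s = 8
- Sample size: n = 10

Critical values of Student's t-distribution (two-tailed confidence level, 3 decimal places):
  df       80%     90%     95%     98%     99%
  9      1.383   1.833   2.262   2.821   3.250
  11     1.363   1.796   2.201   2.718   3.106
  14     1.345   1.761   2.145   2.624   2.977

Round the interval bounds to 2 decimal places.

The population standard deviation σ is unknown (only the sample standard deviation s is given), so use a t-interval with df = n - 1 = 10 - 1 = 9.

For 95% confidence with df = 9, t* = 2.262 (from t-table)

Standard error: SE = s/√n = 8/√10 = 2.529822

Margin of error: E = t* × SE = 2.262 × 2.529822 = 5.7225

T-interval: x̄ ± E = 60 ± 5.7225 = (54.2775, 65.7225)

Rounded to 2 decimal places:

(54.28, 65.72)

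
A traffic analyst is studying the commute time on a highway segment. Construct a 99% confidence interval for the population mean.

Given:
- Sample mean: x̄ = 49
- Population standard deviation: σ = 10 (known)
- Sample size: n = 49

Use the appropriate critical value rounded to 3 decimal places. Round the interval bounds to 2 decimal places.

The population standard deviation σ is known, so use a z-interval (standard normal critical value).

For 99% confidence, z* = 2.576 (from standard normal table)

Standard error: SE = σ/√n = 10/√49 = 1.428571

Margin of error: E = z* × SE = 2.576 × 1.428571 = 3.6800

Z-interval: x̄ ± E = 49 ± 3.6800 = (45.3200, 52.6800)

Rounded to 2 decimal places:

(45.32, 52.68)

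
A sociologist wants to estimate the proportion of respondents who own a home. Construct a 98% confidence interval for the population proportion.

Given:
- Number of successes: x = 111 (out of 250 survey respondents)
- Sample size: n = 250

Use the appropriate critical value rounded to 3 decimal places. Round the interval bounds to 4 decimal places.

Sample proportion: p̂ = 111/250 = 0.444000

Check conditions for normal approximation:
  np̂ = 111 ≥ 10 ✓
  n(1-p̂) = 139 ≥ 10 ✓

The sample is large enough, so use a z-interval (normal approximation) for the proportion.

For 98% confidence, z* = 2.326 (from standard normal table)

Standard error: SE = √(p̂(1-p̂)/n) = √(0.444000×0.556000/250) = 0.03142381

Margin of error: E = z* × SE = 2.326 × 0.03142381 = 0.073092

Z-interval: p̂ ± E = 0.444000 ± 0.073092 = (0.370908, 0.517092)

Rounded to 4 decimal places:

(0.3709, 0.5171)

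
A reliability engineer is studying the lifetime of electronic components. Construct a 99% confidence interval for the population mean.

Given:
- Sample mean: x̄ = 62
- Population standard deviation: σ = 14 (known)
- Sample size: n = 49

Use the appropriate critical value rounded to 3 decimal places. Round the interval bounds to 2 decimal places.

The population standard deviation σ is known, so use a z-interval (standard normal critical value).

For 99% confidence, z* = 2.576 (from standard normal table)

Standard error: SE = σ/√n = 14/√49 = 2.000000

Margin of error: E = z* × SE = 2.576 × 2.000000 = 5.1520

Z-interval: x̄ ± E = 62 ± 5.1520 = (56.8480, 67.1520)

Rounded to 2 decimal places:

(56.85, 67.15)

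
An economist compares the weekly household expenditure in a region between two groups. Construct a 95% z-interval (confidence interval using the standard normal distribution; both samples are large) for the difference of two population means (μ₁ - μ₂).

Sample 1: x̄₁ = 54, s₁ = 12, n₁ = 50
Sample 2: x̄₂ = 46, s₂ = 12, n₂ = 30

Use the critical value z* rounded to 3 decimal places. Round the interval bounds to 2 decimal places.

Both samples are large (n₁ = 50 ≥ 30, n₂ = 30 ≥ 30), so a z-interval for the difference of means applies.

Point estimate: x̄₁ - x̄₂ = 54 - 46 = 8

Standard error: SE = √(s₁²/n₁ + s₂²/n₂)
= √(12²/50 + 12²/30)
= √(2.880000 + 4.800000)
= 2.771281

For 95% confidence, z* = 1.96 (from standard normal table)
Margin of error: E = z* × SE = 1.96 × 2.771281 = 5.4317

Z-interval: (x̄₁ - x̄₂) ± E = 8 ± 5.4317 = (2.5683, 13.4317)

Rounded to 2 decimal places:

(2.57, 13.43)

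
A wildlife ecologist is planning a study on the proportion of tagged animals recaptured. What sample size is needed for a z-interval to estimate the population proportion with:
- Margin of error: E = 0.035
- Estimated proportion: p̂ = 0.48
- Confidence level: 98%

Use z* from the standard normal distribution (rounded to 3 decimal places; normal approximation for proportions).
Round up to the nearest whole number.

Using z* for proportion z-interval (normal approximation).

For 98% confidence, z* = 2.326 (from standard normal table)

Sample size formula for proportion z-interval: n = z*²p̂(1-p̂)/E²

n = 2.326² × 0.48 × 0.52 / 0.035²
  = 5.410276 × 0.2496 / 0.001225
  = 1102.3713

Round up to the nearest whole number: n = 1103

1103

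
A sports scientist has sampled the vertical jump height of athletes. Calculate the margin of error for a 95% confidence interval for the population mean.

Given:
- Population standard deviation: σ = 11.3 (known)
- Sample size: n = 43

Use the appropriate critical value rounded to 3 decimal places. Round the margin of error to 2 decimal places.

The population standard deviation σ is known, so use the z-interval margin of error formula.

For 95% confidence, z* = 1.96 (from standard normal table)

Margin of error formula for z-interval: E = z* × σ/√n

E = 1.96 × 11.3/√43
  = 1.96 × 1.723234
  = 3.3775

Rounded to 2 decimal places:

3.38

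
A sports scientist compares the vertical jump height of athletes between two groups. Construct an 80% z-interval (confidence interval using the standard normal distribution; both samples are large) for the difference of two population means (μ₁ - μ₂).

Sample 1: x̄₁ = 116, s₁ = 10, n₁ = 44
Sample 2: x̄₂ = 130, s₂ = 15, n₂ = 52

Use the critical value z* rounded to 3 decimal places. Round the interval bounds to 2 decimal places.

Both samples are large (n₁ = 44 ≥ 30, n₂ = 52 ≥ 30), so a z-interval for the difference of means applies.

Point estimate: x̄₁ - x̄₂ = 116 - 130 = -14

Standard error: SE = √(s₁²/n₁ + s₂²/n₂)
= √(10²/44 + 15²/52)
= √(2.272727 + 4.326923)
= 2.568978

For 80% confidence, z* = 1.282 (from standard normal table)
Margin of error: E = z* × SE = 1.282 × 2.568978 = 3.2934

Z-interval: (x̄₁ - x̄₂) ± E = -14 ± 3.2934 = (-17.2934, -10.7066)

Rounded to 2 decimal places:

(-17.29, -10.71)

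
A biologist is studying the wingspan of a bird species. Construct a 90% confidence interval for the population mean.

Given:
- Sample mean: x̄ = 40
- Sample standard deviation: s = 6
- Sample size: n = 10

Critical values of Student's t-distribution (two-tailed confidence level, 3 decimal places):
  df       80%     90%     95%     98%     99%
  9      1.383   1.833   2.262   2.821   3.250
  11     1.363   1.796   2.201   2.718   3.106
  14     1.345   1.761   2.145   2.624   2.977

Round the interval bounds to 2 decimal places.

The population standard deviation σ is unknown (only the sample standard deviation s is given), so use a t-interval with df = n - 1 = 10 - 1 = 9.

For 90% confidence with df = 9, t* = 1.833 (from t-table)

Standard error: SE = s/√n = 6/√10 = 1.897367

Margin of error: E = t* × SE = 1.833 × 1.897367 = 3.4779

T-interval: x̄ ± E = 40 ± 3.4779 = (36.5221, 43.4779)

Rounded to 2 decimal places:

(36.52, 43.48)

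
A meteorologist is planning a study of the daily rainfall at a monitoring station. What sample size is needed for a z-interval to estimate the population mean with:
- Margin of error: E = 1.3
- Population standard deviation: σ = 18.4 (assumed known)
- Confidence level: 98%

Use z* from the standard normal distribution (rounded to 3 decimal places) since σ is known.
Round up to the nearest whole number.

Using z* since population σ is known (z-interval formula).

For 98% confidence, z* = 2.326 (from standard normal table)

Sample size formula for z-interval: n = (z*σ/E)²

n = (2.326 × 18.4 / 1.3)²
  = (32.921846)²
  = 1083.8480

Round up to the nearest whole number: n = 1084

1084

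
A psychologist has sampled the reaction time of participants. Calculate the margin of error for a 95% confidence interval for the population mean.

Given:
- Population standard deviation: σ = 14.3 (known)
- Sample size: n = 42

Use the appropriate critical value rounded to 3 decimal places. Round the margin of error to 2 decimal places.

The population standard deviation σ is known, so use the z-interval margin of error formula.

For 95% confidence, z* = 1.96 (from standard normal table)

Margin of error formula for z-interval: E = z* × σ/√n

E = 1.96 × 14.3/√42
  = 1.96 × 2.206538
  = 4.3248

Rounded to 2 decimal places:

4.32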